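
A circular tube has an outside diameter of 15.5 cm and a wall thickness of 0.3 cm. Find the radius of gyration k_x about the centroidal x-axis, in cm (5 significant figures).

k_x ≈ 5.3751 cm

Break the section into simple shapes (no overlaps), measuring from the bottom-left corner of the bounding box.
Outer circle: ⌀15.5, A = 188.6919 cm², y = 7.75 cm, Ī = 2833.327 cm⁴.
Bore (subtracted): ⌀14.9, A = 174.3662 cm², y = 7.75 cm, Ī = 2419.441 cm⁴.
By symmetry the centroid is at mid-height, ȳ = 7.75 cm.
All pieces are centred on the centroidal x-axis, so I = ΣĪ (holes subtracted) = 413.8863 cm⁴.
Radius of gyration: k = √(I/A) = √(413.8863 / 14.32566) = 5.375058 cm.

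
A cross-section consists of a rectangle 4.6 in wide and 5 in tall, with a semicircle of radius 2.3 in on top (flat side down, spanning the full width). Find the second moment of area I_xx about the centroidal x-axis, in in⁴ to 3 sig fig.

I_xx ≈ 125 in⁴

Split into non-overlapping primitives; take the origin at the lower-left of the bounding box.
Rectangular body: 4.6 × 5, A = 23 in², y = 2.5 in, Ī = 47.917 in⁴.
Semicircular cap: semicircle r = 2.3, A = 8.3095 in², y = 5.9762 in, Ī = 3.0714 in⁴.
Centroid: ȳ = ΣA·y / ΣA = 3.4226 in.
Transfer each piece to the centroidal x-axis using Ī + A·d² with d = y − 3.4226:
  rectangular body: d = -0.92257 in → contributes +67.493 in⁴
  semicircular cap: d = 2.5536 in → contributes +57.256 in⁴
Total I = 124.75 in⁴.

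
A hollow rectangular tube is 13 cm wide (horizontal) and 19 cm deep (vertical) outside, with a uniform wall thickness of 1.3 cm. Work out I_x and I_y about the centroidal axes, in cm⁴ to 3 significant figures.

I_x ≈ 3610 cm⁴, I_y ≈ 1940 cm⁴

Decompose the section into non-overlapping parts with the origin at the bottom-left of its bounding rectangle.
Outer rectangle: 13 × 19, A = 247 cm², y = 9.5 cm, Ī = 7430.6 cm⁴.
Inner void (subtracted): 10.4 × 16.4, A = 170.56 cm², y = 9.5 cm, Ī = 3822.8 cm⁴.
By symmetry the centroid is at mid-height, ȳ = 9.5 cm.
All pieces are centred on the centroidal x-axis, so I = ΣĪ (holes subtracted) = 3607.8 cm⁴.
Repeating about the centroidal y-axis gives I_y = 1941.3 cm⁴.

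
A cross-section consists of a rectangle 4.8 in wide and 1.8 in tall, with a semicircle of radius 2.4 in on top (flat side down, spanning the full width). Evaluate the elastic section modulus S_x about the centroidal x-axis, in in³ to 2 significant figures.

S_x ≈ 9.6 in³

Split into non-overlapping primitives; take the origin at the lower-left of the bounding box.
Rectangular body: 4.8 × 1.8, A = 8.64 in², y = 0.9 in, Ī = 2.333 in⁴.
Semicircular cap: semicircle r = 2.4, A = 9.048 in², y = 2.819 in, Ī = 3.641 in⁴.
Centroid: ȳ = ΣA·y / ΣA = 1.881 in.
Transfer each piece to the centroidal x-axis using Ī + A·d² with d = y − 1.881:
  rectangular body: d = -0.9814 in → contributes +10.65 in⁴
  semicircular cap: d = 0.9372 in → contributes +11.59 in⁴
Total I = 22.24 in⁴.
Extreme fibre distance c = 2.319 in; S = I/c = 9.593 in³.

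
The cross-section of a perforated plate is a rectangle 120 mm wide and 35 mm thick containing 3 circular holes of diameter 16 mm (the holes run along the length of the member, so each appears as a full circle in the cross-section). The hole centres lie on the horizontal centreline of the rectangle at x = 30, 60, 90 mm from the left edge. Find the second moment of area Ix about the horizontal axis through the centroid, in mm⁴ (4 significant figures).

Ix ≈ 4.191 × 10⁵ mm⁴

Decompose the section into non-overlapping parts with the origin at the bottom-left of its bounding rectangle.
Plate: 120 × 35, A = 4 200 mm², y = 17.5 mm, Ī = 428 750 mm⁴.
Hole 1 (subtracted): ⌀16, A = 201.062 mm², y = 17.5 mm, Ī = 3216.99 mm⁴.
Hole 2 (subtracted): ⌀16, A = 201.062 mm², y = 17.5 mm, Ī = 3216.99 mm⁴.
Hole 3 (subtracted): ⌀16, A = 201.062 mm², y = 17.5 mm, Ī = 3216.99 mm⁴.
By symmetry the centroid is at mid-height, ȳ = 17.5 mm.
All pieces are centred on the horizontal axis through the centroid, so I = ΣĪ (holes subtracted) = 419 099 mm⁴.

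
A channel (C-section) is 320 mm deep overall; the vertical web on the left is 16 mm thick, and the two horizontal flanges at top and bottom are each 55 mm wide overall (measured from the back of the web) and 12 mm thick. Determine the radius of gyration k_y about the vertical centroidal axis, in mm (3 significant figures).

k_y ≈ 11.7 mm

Split into non-overlapping primitives; take the origin at the lower-left of the bounding box.
Web: 16 × 320, A = 5 120 mm², x = 8 mm, Ī = 109 227 mm⁴.
Top flange (beyond web): 39 × 12, A = 468 mm², x = 35.5 mm, Ī = 59 319 mm⁴.
Bottom flange (beyond web): 39 × 12, A = 468 mm², x = 35.5 mm, Ī = 59 319 mm⁴.
Centroid: x̄ = ΣA·x / ΣA = 12.25 mm.
Transfer each piece to the vertical centroidal axis using Ī + A·d² with d = x − 12.25:
  web: d = -4.2503 mm → contributes +201 721 mm⁴
  top flange (beyond web): d = 23.25 mm → contributes +312 295 mm⁴
  bottom flange (beyond web): d = 23.25 mm → contributes +312 295 mm⁴
Total I = 826 311 mm⁴.
Radius of gyration: k = √(I/A) = √(826 311 / 6 056) = 11.681 mm.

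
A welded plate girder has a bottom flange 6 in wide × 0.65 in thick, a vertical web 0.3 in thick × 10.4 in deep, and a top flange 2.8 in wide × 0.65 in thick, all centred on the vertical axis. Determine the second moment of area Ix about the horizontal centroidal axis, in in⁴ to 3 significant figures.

Decompose the section into non-overlapping parts with the origin at the bottom-left of its bounding rectangle.
Bottom plate: 6 × 0.65, A = 3.9 in², y = 0.325 in, Ī = 0.13731 in⁴.
Web plate: 0.3 × 10.4, A = 3.12 in², y = 5.85 in, Ī = 28.122 in⁴.
Top plate: 2.8 × 0.65, A = 1.82 in², y = 11.375 in, Ī = 0.064079 in⁴.
Centroid: ȳ = ΣA·y / ΣA = 4.55 in.
Transfer each piece to the horizontal centroidal axis using Ī + A·d² with d = y − 4.55:
  bottom plate: d = -4.225 in → contributes +69.755 in⁴
  web plate: d = 1.3 in → contributes +33.394 in⁴
  top plate: d = 6.825 in → contributes +84.841 in⁴
Total I = 187.99 in⁴.

Ix ≈ 188 in⁴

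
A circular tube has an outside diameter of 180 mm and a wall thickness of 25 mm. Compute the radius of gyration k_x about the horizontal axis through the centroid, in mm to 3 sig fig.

k_x ≈ 55.5 mm

Split into non-overlapping primitives; take the origin at the lower-left of the bounding box.
Outer circle: ⌀180, A = 25 447 mm², y = 90 mm, Ī = 51 529 974 mm⁴.
Bore (subtracted): ⌀130, A = 13 273 mm², y = 90 mm, Ī = 14 019 848 mm⁴.
By symmetry the centroid is at mid-height, ȳ = 90 mm.
All pieces are centred on the horizontal axis through the centroid, so I = ΣĪ (holes subtracted) = 37 510 125 mm⁴.
Radius of gyration: k = √(I/A) = √(37 510 125 / 12 174) = 55.509 mm.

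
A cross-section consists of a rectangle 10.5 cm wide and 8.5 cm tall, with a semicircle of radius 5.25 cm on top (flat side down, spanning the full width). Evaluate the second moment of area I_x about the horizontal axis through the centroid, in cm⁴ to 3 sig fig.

Treat the section as a set of non-overlapping primitives; coordinates are from the bounding-box lower-left.
Rectangular body: 10.5 × 8.5, A = 89.25 cm², y = 4.25 cm, Ī = 537.36 cm⁴.
Semicircular cap: semicircle r = 5.25, A = 43.295 cm², y = 10.728 cm, Ī = 83.381 cm⁴.
Centroid: ȳ = ΣA·y / ΣA = 6.3661 cm.
Transfer each piece to the horizontal axis through the centroid using Ī + A·d² with d = y − 6.3661:
  rectangular body: d = -2.1161 cm → contributes +936.99 cm⁴
  semicircular cap: d = 4.3621 cm → contributes +907.2 cm⁴
Total I = 1844.2 cm⁴.

I_x ≈ 1840 cm⁴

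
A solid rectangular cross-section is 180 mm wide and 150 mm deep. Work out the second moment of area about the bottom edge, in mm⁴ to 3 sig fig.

I_base ≈ 2.03 × 10⁸ mm⁴

The section: 180 × 150, A = 27 000 mm², y = 75 mm, Ī = 50 625 000 mm⁴.
Transfer it to a horizontal axis along the bottom face using Ī + A·d² with d = y − 0:
  the section: d = 75 mm → contributes +202 500 000 mm⁴
Total I = 202 500 000 mm⁴.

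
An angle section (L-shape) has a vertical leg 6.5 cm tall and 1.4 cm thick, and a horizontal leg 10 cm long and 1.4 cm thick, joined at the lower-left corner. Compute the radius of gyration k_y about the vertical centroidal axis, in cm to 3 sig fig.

Split into non-overlapping primitives; take the origin at the lower-left of the bounding box.
Vertical leg: 1.4 × 6.5, A = 9.1 cm², x = 0.7 cm, Ī = 1.4863 cm⁴.
Horizontal leg (remainder): 8.6 × 1.4, A = 12.04 cm², x = 5.7 cm, Ī = 74.207 cm⁴.
Centroid: x̄ = ΣA·x / ΣA = 3.5477 cm.
Transfer each piece to the vertical centroidal axis using Ī + A·d² with d = x − 3.5477:
  vertical leg: d = -2.8477 cm → contributes +75.281 cm⁴
  horizontal leg (remainder): d = 2.1523 cm → contributes +129.98 cm⁴
Total I = 205.26 cm⁴.
Radius of gyration: k = √(I/A) = √(205.26 / 21.14) = 3.116 cm.

k_y ≈ 3.12 cm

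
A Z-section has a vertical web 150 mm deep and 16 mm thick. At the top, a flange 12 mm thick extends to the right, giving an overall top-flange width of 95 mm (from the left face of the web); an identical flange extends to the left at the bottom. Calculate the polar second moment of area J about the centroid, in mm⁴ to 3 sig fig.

J ≈ 1.89 × 10⁷ mm⁴

Decompose the section into non-overlapping parts with the origin at the bottom-left of its bounding rectangle.
Web: 16 × 150, A = 2 400 mm², y = 75 mm, Ī = 4 500 000 mm⁴.
Top flange (beyond web): 79 × 12, A = 948 mm², y = 144 mm, Ī = 11 376 mm⁴.
Bottom flange (beyond web): 79 × 12, A = 948 mm², y = 6 mm, Ī = 11 376 mm⁴.
Centroid: ȳ = ΣA·y / ΣA = 75 mm.
Transfer each piece to the centroidal x-axis using Ī + A·d² with d = y − 75:
  web: d = 0 mm → contributes +4 500 000 mm⁴
  top flange (beyond web): d = 69 mm → contributes +4 524 804 mm⁴
  bottom flange (beyond web): d = -69 mm → contributes +4 524 804 mm⁴
Total I = 13 549 608 mm⁴.
For the y-axis: x̄ = 87 mm.
Repeating about the centroidal y-axis gives I_y = 5 315 128 mm⁴.
Polar second moment: J = I_x + I_y = 18 864 736 mm⁴.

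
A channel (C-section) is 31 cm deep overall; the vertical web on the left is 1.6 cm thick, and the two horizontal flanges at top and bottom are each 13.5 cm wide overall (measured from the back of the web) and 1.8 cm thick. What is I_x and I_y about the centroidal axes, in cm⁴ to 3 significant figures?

I_x ≈ 1.31 × 10⁴ cm⁴, I_y ≈ 1560 cm⁴

Split into non-overlapping primitives; take the origin at the lower-left of the bounding box.
Web: 1.6 × 31, A = 49.6 cm², y = 15.5 cm, Ī = 3972.1 cm⁴.
Top flange (beyond web): 11.9 × 1.8, A = 21.42 cm², y = 30.1 cm, Ī = 5.7834 cm⁴.
Bottom flange (beyond web): 11.9 × 1.8, A = 21.42 cm², y = 0.9 cm, Ī = 5.7834 cm⁴.
By symmetry the centroid is at mid-height, ȳ = 15.5 cm.
Transfer each piece to the centroidal x-axis using Ī + A·d² with d = y − 15.5:
  web: d = 0 cm → contributes +3972.1 cm⁴
  top flange (beyond web): d = 14.6 cm → contributes +4571.7 cm⁴
  bottom flange (beyond web): d = -14.6 cm → contributes +4571.7 cm⁴
Total I = 13 115 cm⁴.
For the y-axis: x̄ = 3.9282 cm.
Repeating about the centroidal y-axis gives I_y = 1563.4 cm⁴.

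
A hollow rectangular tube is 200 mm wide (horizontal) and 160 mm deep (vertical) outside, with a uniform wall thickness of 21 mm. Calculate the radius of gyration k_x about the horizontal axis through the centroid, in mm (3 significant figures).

k_x ≈ 59.1 mm

Treat the section as a set of non-overlapping primitives; coordinates are from the bounding-box lower-left.
Outer rectangle: 200 × 160, A = 32 000 mm², y = 80 mm, Ī = 68 266 667 mm⁴.
Inner void (subtracted): 158 × 118, A = 18 644 mm², y = 80 mm, Ī = 21 633 255 mm⁴.
By symmetry the centroid is at mid-height, ȳ = 80 mm.
All pieces are centred on the horizontal axis through the centroid, so I = ΣĪ (holes subtracted) = 46 633 412 mm⁴.
Radius of gyration: k = √(I/A) = √(46 633 412 / 13 356) = 59.09 mm.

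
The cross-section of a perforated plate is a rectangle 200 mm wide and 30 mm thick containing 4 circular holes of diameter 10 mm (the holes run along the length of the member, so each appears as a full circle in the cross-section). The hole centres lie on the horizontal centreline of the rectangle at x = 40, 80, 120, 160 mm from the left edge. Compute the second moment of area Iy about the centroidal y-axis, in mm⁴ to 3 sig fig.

Iy ≈ 1.94 × 10⁷ mm⁴

Split into non-overlapping primitives; take the origin at the lower-left of the bounding box.
Plate: 200 × 30, A = 6 000 mm², x = 100 mm, Ī = 20 000 000 mm⁴.
Hole 1 (subtracted): ⌀10, A = 78.54 mm², x = 40 mm, Ī = 490.87 mm⁴.
Hole 2 (subtracted): ⌀10, A = 78.54 mm², x = 80 mm, Ī = 490.87 mm⁴.
Hole 3 (subtracted): ⌀10, A = 78.54 mm², x = 120 mm, Ī = 490.87 mm⁴.
Hole 4 (subtracted): ⌀10, A = 78.54 mm², x = 160 mm, Ī = 490.87 mm⁴.
By symmetry the centroid is at mid-width, x̄ = 100 mm.
Transfer each piece to the centroidal y-axis using Ī + A·d² with d = x − 100:
  plate: d = 0 mm → contributes +20 000 000 mm⁴
  hole 1: d = -60 mm → contributes −283 234 mm⁴
  hole 2: d = -20 mm → contributes −31 907 mm⁴
  hole 3: d = 20 mm → contributes −31 907 mm⁴
  hole 4: d = 60 mm → contributes −283 234 mm⁴
Total I = 19 369 718 mm⁴.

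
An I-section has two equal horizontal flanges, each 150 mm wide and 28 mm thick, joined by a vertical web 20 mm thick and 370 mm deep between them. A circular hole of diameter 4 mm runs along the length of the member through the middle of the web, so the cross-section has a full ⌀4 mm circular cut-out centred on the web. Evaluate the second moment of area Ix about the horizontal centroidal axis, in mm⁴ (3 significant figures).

Split into non-overlapping primitives; take the origin at the lower-left of the bounding box.
Bottom flange: 150 × 28, A = 4 200 mm², y = 14 mm, Ī = 274 400 mm⁴.
Web: 20 × 370, A = 7 400 mm², y = 213 mm, Ī = 84 421 667 mm⁴.
Top flange: 150 × 28, A = 4 200 mm², y = 412 mm, Ī = 274 400 mm⁴.
Hole (subtracted): ⌀4, A = 12.566 mm², y = 213 mm, Ī = 12.566 mm⁴.
By symmetry the centroid is at mid-height, ȳ = 213 mm.
Transfer each piece to the horizontal centroidal axis using Ī + A·d² with d = y − 213:
  bottom flange: d = -199 mm → contributes +166 598 600 mm⁴
  web: d = 0 mm → contributes +84 421 667 mm⁴
  top flange: d = 199 mm → contributes +166 598 600 mm⁴
  hole: d = 0 mm → contributes −12.566 mm⁴
Total I = 417 618 854 mm⁴.

Ix ≈ 4.18 × 10⁸ mm⁴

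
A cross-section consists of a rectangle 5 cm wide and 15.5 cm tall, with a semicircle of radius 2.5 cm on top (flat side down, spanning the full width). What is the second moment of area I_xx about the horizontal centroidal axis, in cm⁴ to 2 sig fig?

Decompose the section into non-overlapping parts with the origin at the bottom-left of its bounding rectangle.
Rectangular body: 5 × 15.5, A = 77.5 cm², y = 7.75 cm, Ī = 1 552 cm⁴.
Semicircular cap: semicircle r = 2.5, A = 9.817 cm², y = 16.56 cm, Ī = 4.287 cm⁴.
Centroid: ȳ = ΣA·y / ΣA = 8.741 cm.
Transfer each piece to the horizontal centroidal axis using Ī + A·d² with d = y − 8.741:
  rectangular body: d = -0.9907 cm → contributes +1 628 cm⁴
  semicircular cap: d = 7.82 cm → contributes +604.7 cm⁴
Total I = 2 232 cm⁴.

I_xx ≈ 2200 cm⁴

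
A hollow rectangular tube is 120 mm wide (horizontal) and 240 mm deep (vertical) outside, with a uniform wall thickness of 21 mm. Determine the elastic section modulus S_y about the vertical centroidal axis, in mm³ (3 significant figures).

S_y ≈ 4.45 × 10⁵ mm³

Decompose the section into non-overlapping parts with the origin at the bottom-left of its bounding rectangle.
Outer rectangle: 120 × 240, A = 28 800 mm², x = 60 mm, Ī = 34 560 000 mm⁴.
Inner void (subtracted): 78 × 198, A = 15 444 mm², x = 60 mm, Ī = 7 830 108 mm⁴.
By symmetry the centroid is at mid-width, x̄ = 60 mm.
All pieces are centred on the vertical centroidal axis, so I = ΣĪ (holes subtracted) = 26 729 892 mm⁴.
Extreme fibre distance c = 60 mm; S = I/c = 445 498 mm³.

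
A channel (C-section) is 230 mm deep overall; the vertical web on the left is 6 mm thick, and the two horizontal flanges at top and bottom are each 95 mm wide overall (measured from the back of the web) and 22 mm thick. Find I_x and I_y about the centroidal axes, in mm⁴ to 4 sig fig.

I_x ≈ 4.860 × 10⁷ mm⁴, I_y ≈ 4.891 × 10⁶ mm⁴

Split into non-overlapping primitives; take the origin at the lower-left of the bounding box.
Web: 6 × 230, A = 1 380 mm², y = 115 mm, Ī = 6 083 500 mm⁴.
Top flange (beyond web): 89 × 22, A = 1 958 mm², y = 219 mm, Ī = 78972.7 mm⁴.
Bottom flange (beyond web): 89 × 22, A = 1 958 mm², y = 11 mm, Ī = 78972.7 mm⁴.
By symmetry the centroid is at mid-height, ȳ = 115 mm.
Transfer each piece to the centroidal x-axis using Ī + A·d² with d = y − 115:
  web: d = 0 mm → contributes +6 083 500 mm⁴
  top flange (beyond web): d = 104 mm → contributes +21 256 701 mm⁴
  bottom flange (beyond web): d = -104 mm → contributes +21 256 701 mm⁴
Total I = 48 596 901 mm⁴.
For the y-axis: x̄ = 38.1227 mm.
Repeating about the centroidal y-axis gives I_y = 4 891 322 mm⁴.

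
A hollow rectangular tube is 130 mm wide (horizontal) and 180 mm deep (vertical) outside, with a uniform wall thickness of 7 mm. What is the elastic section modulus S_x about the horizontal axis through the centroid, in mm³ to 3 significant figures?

Decompose the section into non-overlapping parts with the origin at the bottom-left of its bounding rectangle.
Outer rectangle: 130 × 180, A = 23 400 mm², y = 90 mm, Ī = 63 180 000 mm⁴.
Inner void (subtracted): 116 × 166, A = 19 256 mm², y = 90 mm, Ī = 44 218 195 mm⁴.
By symmetry the centroid is at mid-height, ȳ = 90 mm.
All pieces are centred on the horizontal axis through the centroid, so I = ΣĪ (holes subtracted) = 18 961 805 mm⁴.
Extreme fibre distance c = 90 mm; S = I/c = 210 687 mm³.

S_x ≈ 2.11 × 10⁵ mm³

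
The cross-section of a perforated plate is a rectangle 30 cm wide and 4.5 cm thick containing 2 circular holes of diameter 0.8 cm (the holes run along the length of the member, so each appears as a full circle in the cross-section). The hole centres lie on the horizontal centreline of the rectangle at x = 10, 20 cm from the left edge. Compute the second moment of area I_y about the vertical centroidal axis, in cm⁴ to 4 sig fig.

I_y ≈ 1.010 × 10⁴ cm⁴

Decompose the section into non-overlapping parts with the origin at the bottom-left of its bounding rectangle.
Plate: 30 × 4.5, A = 135 cm², x = 15 cm, Ī = 10 125 cm⁴.
Hole 1 (subtracted): ⌀0.8, A = 0.502655 cm², x = 10 cm, Ī = 0.0201062 cm⁴.
Hole 2 (subtracted): ⌀0.8, A = 0.502655 cm², x = 20 cm, Ī = 0.0201062 cm⁴.
By symmetry the centroid is at mid-width, x̄ = 15 cm.
Transfer each piece to the vertical centroidal axis using Ī + A·d² with d = x − 15:
  plate: d = 0 cm → contributes +10 125 cm⁴
  hole 1: d = -5 cm → contributes −12.5865 cm⁴
  hole 2: d = 5 cm → contributes −12.5865 cm⁴
Total I = 10099.8 cm⁴.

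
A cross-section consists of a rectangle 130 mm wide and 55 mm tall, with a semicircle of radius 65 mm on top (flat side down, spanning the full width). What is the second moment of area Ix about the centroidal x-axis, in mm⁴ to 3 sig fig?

Break the section into simple shapes (no overlaps), measuring from the bottom-left corner of the bounding box.
Rectangular body: 130 × 55, A = 7 150 mm², y = 27.5 mm, Ī = 1 802 396 mm⁴.
Semicircular cap: semicircle r = 65, A = 6636.6 mm², y = 82.587 mm, Ī = 1 959 230 mm⁴.
Centroid: ȳ = ΣA·y / ΣA = 54.018 mm.
Transfer each piece to the centroidal x-axis using Ī + A·d² with d = y − 54.018:
  rectangular body: d = -26.518 mm → contributes +6 830 218 mm⁴
  semicircular cap: d = 28.569 mm → contributes +7 375 988 mm⁴
Total I = 14 206 206 mm⁴.

Ix ≈ 1.42 × 10⁷ mm⁴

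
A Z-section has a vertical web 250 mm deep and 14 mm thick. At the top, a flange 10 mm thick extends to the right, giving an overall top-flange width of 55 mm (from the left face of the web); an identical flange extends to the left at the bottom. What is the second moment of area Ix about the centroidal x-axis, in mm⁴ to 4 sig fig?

Treat the section as a set of non-overlapping primitives; coordinates are from the bounding-box lower-left.
Web: 14 × 250, A = 3 500 mm², y = 125 mm, Ī = 18 229 167 mm⁴.
Top flange (beyond web): 41 × 10, A = 410 mm², y = 245 mm, Ī = 3416.67 mm⁴.
Bottom flange (beyond web): 41 × 10, A = 410 mm², y = 5 mm, Ī = 3416.67 mm⁴.
Centroid: ȳ = ΣA·y / ΣA = 125 mm.
Transfer each piece to the centroidal x-axis using Ī + A·d² with d = y − 125:
  web: d = 0 mm → contributes +18 229 167 mm⁴
  top flange (beyond web): d = 120 mm → contributes +5 907 417 mm⁴
  bottom flange (beyond web): d = -120 mm → contributes +5 907 417 mm⁴
Total I = 30 044 000 mm⁴.

Ix ≈ 3.004 × 10⁷ mm⁴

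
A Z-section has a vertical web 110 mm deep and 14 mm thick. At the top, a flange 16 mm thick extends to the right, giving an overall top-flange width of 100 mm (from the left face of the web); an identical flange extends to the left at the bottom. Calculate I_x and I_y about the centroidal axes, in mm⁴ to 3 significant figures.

Treat the section as a set of non-overlapping primitives; coordinates are from the bounding-box lower-left.
Web: 14 × 110, A = 1 540 mm², y = 55 mm, Ī = 1 552 833 mm⁴.
Top flange (beyond web): 86 × 16, A = 1 376 mm², y = 102 mm, Ī = 29 355 mm⁴.
Bottom flange (beyond web): 86 × 16, A = 1 376 mm², y = 8 mm, Ī = 29 355 mm⁴.
Centroid: ȳ = ΣA·y / ΣA = 55 mm.
Transfer each piece to the centroidal x-axis using Ī + A·d² with d = y − 55:
  web: d = 0 mm → contributes +1 552 833 mm⁴
  top flange (beyond web): d = 47 mm → contributes +3 068 939 mm⁴
  bottom flange (beyond web): d = -47 mm → contributes +3 068 939 mm⁴
Total I = 7 690 711 mm⁴.
For the y-axis: x̄ = 93 mm.
Repeating about the centroidal y-axis gives I_y = 8 601 303 mm⁴.

I_x ≈ 7.69 × 10⁶ mm⁴, I_y ≈ 8.60 × 10⁶ mm⁴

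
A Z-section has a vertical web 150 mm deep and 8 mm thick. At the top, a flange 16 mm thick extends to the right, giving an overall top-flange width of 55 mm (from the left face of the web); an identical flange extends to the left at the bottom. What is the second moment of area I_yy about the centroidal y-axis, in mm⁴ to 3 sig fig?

Split into non-overlapping primitives; take the origin at the lower-left of the bounding box.
Web: 8 × 150, A = 1 200 mm², x = 51 mm, Ī = 6 400 mm⁴.
Top flange (beyond web): 47 × 16, A = 752 mm², x = 78.5 mm, Ī = 138 431 mm⁴.
Bottom flange (beyond web): 47 × 16, A = 752 mm², x = 23.5 mm, Ī = 138 431 mm⁴.
Centroid: x̄ = ΣA·x / ΣA = 51 mm.
Transfer each piece to the centroidal y-axis using Ī + A·d² with d = x − 51:
  web: d = 0 mm → contributes +6 400 mm⁴
  top flange (beyond web): d = 27.5 mm → contributes +707 131 mm⁴
  bottom flange (beyond web): d = -27.5 mm → contributes +707 131 mm⁴
Total I = 1 420 661 mm⁴.

I_yy ≈ 1.42 × 10⁶ mm⁴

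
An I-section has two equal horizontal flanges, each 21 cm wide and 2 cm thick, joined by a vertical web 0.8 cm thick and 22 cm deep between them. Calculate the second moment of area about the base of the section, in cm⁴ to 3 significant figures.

Decompose the section into non-overlapping parts with the origin at the bottom-left of its bounding rectangle.
Bottom flange: 21 × 2, A = 42 cm², y = 1 cm, Ī = 14 cm⁴.
Web: 0.8 × 22, A = 17.6 cm², y = 13 cm, Ī = 709.87 cm⁴.
Top flange: 21 × 2, A = 42 cm², y = 25 cm, Ī = 14 cm⁴.
Transfer each piece to a horizontal axis along the bottom face using Ī + A·d² with d = y − 0:
  bottom flange: d = 1 cm → contributes +56 cm⁴
  web: d = 13 cm → contributes +3684.3 cm⁴
  top flange: d = 25 cm → contributes +26 264 cm⁴
Total I = 30 004 cm⁴.

I_base ≈ 3.00 × 10⁴ cm⁴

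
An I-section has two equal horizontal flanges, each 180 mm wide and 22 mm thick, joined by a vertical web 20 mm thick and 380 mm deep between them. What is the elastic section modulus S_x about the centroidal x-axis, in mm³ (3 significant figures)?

Decompose the section into non-overlapping parts with the origin at the bottom-left of its bounding rectangle.
Bottom flange: 180 × 22, A = 3 960 mm², y = 11 mm, Ī = 159 720 mm⁴.
Web: 20 × 380, A = 7 600 mm², y = 212 mm, Ī = 91 453 333 mm⁴.
Top flange: 180 × 22, A = 3 960 mm², y = 413 mm, Ī = 159 720 mm⁴.
By symmetry the centroid is at mid-height, ȳ = 212 mm.
Transfer each piece to the centroidal x-axis using Ī + A·d² with d = y − 212:
  bottom flange: d = -201 mm → contributes +160 147 680 mm⁴
  web: d = 0 mm → contributes +91 453 333 mm⁴
  top flange: d = 201 mm → contributes +160 147 680 mm⁴
Total I = 411 748 693 mm⁴.
Extreme fibre distance c = 212 mm; S = I/c = 1 942 211 mm³.

S_x ≈ 1.94 × 10⁶ mm³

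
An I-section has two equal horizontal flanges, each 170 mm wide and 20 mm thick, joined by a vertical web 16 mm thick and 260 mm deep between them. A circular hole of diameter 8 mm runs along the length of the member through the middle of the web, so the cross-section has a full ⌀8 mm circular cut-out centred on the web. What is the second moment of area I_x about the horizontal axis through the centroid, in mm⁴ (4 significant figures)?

Treat the section as a set of non-overlapping primitives; coordinates are from the bounding-box lower-left.
Bottom flange: 170 × 20, A = 3 400 mm², y = 10 mm, Ī = 113 333 mm⁴.
Web: 16 × 260, A = 4 160 mm², y = 150 mm, Ī = 23 434 667 mm⁴.
Top flange: 170 × 20, A = 3 400 mm², y = 290 mm, Ī = 113 333 mm⁴.
Hole (subtracted): ⌀8, A = 50.2655 mm², y = 150 mm, Ī = 201.062 mm⁴.
By symmetry the centroid is at mid-height, ȳ = 150 mm.
Transfer each piece to the horizontal axis through the centroid using Ī + A·d² with d = y − 150:
  bottom flange: d = -140 mm → contributes +66 753 333 mm⁴
  web: d = 0 mm → contributes +23 434 667 mm⁴
  top flange: d = 140 mm → contributes +66 753 333 mm⁴
  hole: d = 0 mm → contributes −201.062 mm⁴
Total I = 156 941 132 mm⁴.

I_x ≈ 1.569 × 10⁸ mm⁴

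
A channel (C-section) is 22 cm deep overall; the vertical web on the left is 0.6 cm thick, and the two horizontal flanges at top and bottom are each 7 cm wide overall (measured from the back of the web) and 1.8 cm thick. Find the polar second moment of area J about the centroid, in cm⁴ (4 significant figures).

Treat the section as a set of non-overlapping primitives; coordinates are from the bounding-box lower-left.
Web: 0.6 × 22, A = 13.2 cm², y = 11 cm, Ī = 532.4 cm⁴.
Top flange (beyond web): 6.4 × 1.8, A = 11.52 cm², y = 21.1 cm, Ī = 3.1104 cm⁴.
Bottom flange (beyond web): 6.4 × 1.8, A = 11.52 cm², y = 0.9 cm, Ī = 3.1104 cm⁴.
By symmetry the centroid is at mid-height, ȳ = 11 cm.
Transfer each piece to the centroidal x-axis using Ī + A·d² with d = y − 11:
  web: d = 0 cm → contributes +532.4 cm⁴
  top flange (beyond web): d = 10.1 cm → contributes +1178.27 cm⁴
  bottom flange (beyond web): d = -10.1 cm → contributes +1178.27 cm⁴
Total I = 2888.93 cm⁴.
For the y-axis: x̄ = 2.52517 cm.
Repeating about the centroidal y-axis gives I_y = 181.842 cm⁴.
Polar second moment: J = I_x + I_y = 3070.77 cm⁴.

J ≈ 3071 cm⁴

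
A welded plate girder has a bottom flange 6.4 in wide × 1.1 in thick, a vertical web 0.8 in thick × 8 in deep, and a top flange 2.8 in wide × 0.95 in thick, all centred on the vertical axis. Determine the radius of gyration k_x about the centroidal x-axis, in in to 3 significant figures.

Decompose the section into non-overlapping parts with the origin at the bottom-left of its bounding rectangle.
Bottom plate: 6.4 × 1.1, A = 7.04 in², y = 0.55 in, Ī = 0.70987 in⁴.
Web plate: 0.8 × 8, A = 6.4 in², y = 5.1 in, Ī = 34.133 in⁴.
Top plate: 2.8 × 0.95, A = 2.66 in², y = 9.575 in, Ī = 0.20005 in⁴.
Centroid: ȳ = ΣA·y / ΣA = 3.8498 in.
Transfer each piece to the centroidal x-axis using Ī + A·d² with d = y − 3.8498:
  bottom plate: d = -3.2998 in → contributes +77.365 in⁴
  web plate: d = 1.2502 in → contributes +44.137 in⁴
  top plate: d = 5.7252 in → contributes +87.39 in⁴
Total I = 208.89 in⁴.
Radius of gyration: k = √(I/A) = √(208.89 / 16.1) = 3.602 in.

k_x ≈ 3.60 in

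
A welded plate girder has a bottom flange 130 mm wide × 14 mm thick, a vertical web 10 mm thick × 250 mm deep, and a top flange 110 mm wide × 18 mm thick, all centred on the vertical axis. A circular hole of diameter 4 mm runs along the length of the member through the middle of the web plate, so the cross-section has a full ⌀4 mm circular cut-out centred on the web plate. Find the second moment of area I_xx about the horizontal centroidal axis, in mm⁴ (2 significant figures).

I_xx ≈ 8.0 × 10⁷ mm⁴

Break the section into simple shapes (no overlaps), measuring from the bottom-left corner of the bounding box.
Bottom plate: 130 × 14, A = 1 820 mm², y = 7 mm, Ī = 29 727 mm⁴.
Web plate: 10 × 250, A = 2 500 mm², y = 139 mm, Ī = 13 020 833 mm⁴.
Top plate: 110 × 18, A = 1 980 mm², y = 273 mm, Ī = 53 460 mm⁴.
Hole (subtracted): ⌀4, A = 12.57 mm², y = 139 mm, Ī = 12.57 mm⁴.
Centroid: ȳ = ΣA·y / ΣA = 143 mm.
Transfer each piece to the horizontal centroidal axis using Ī + A·d² with d = y − 143:
  bottom plate: d = -136 mm → contributes +33 686 956 mm⁴
  web plate: d = -3.989 mm → contributes +13 060 612 mm⁴
  top plate: d = 130 mm → contributes +33 521 170 mm⁴
  hole: d = -3.989 mm → contributes −212.5 mm⁴
Total I = 80 268 526 mm⁴.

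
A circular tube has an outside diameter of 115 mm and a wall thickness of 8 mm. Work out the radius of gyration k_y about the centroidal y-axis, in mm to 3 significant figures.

k_y ≈ 37.9 mm

Break the section into simple shapes (no overlaps), measuring from the bottom-left corner of the bounding box.
Outer circle: ⌀115, A = 10 387 mm², x = 57.5 mm, Ī = 8 585 414 mm⁴.
Bore (subtracted): ⌀99, A = 7697.7 mm², x = 57.5 mm, Ī = 4 715 315 mm⁴.
By symmetry the centroid is at mid-width, x̄ = 57.5 mm.
All pieces are centred on the centroidal y-axis, so I = ΣĪ (holes subtracted) = 3 870 100 mm⁴.
Radius of gyration: k = √(I/A) = √(3 870 100 / 2689.2) = 37.936 mm.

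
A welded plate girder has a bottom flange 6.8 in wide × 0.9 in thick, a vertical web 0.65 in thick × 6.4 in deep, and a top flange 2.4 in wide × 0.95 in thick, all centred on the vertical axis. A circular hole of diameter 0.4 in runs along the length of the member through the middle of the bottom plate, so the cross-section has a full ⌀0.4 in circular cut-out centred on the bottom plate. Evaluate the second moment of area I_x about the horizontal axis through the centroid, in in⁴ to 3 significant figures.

I_x ≈ 111 in⁴

Decompose the section into non-overlapping parts with the origin at the bottom-left of its bounding rectangle.
Bottom plate: 6.8 × 0.9, A = 6.12 in², y = 0.45 in, Ī = 0.4131 in⁴.
Web plate: 0.65 × 6.4, A = 4.16 in², y = 4.1 in, Ī = 14.199 in⁴.
Top plate: 2.4 × 0.95, A = 2.28 in², y = 7.775 in, Ī = 0.17148 in⁴.
Hole (subtracted): ⌀0.4, A = 0.12566 in², y = 0.45 in, Ī = 0.0012566 in⁴.
Centroid: ȳ = ΣA·y / ΣA = 3.0143 in.
Transfer each piece to the horizontal axis through the centroid using Ī + A·d² with d = y − 3.0143:
  bottom plate: d = -2.5643 in → contributes +40.655 in⁴
  web plate: d = 1.0857 in → contributes +19.103 in⁴
  top plate: d = 4.7607 in → contributes +51.847 in⁴
  hole: d = -2.5643 in → contributes −0.82756 in⁴
Total I = 110.78 in⁴.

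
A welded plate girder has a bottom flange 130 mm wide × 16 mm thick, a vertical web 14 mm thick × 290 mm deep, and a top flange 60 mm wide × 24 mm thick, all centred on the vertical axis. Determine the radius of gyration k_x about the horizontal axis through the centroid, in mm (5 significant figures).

k_x ≈ 121.36 mm

Decompose the section into non-overlapping parts with the origin at the bottom-left of its bounding rectangle.
Bottom plate: 130 × 16, A = 2 080 mm², y = 8 mm, Ī = 44373.33 mm⁴.
Web plate: 14 × 290, A = 4 060 mm², y = 161 mm, Ī = 28 453 833 mm⁴.
Top plate: 60 × 24, A = 1 440 mm², y = 318 mm, Ī = 69 120 mm⁴.
Centroid: ȳ = ΣA·y / ΣA = 148.8417 mm.
Transfer each piece to the horizontal axis through the centroid using Ī + A·d² with d = y − 148.8417:
  bottom plate: d = -140.8417 mm → contributes +41 304 046 mm⁴
  web plate: d = 12.15831 mm → contributes +29 054 001 mm⁴
  top plate: d = 169.1583 mm → contributes +41 274 049 mm⁴
Total I = 111 632 097 mm⁴.
Radius of gyration: k = √(I/A) = √(111 632 097 / 7 580) = 121.3556 mm.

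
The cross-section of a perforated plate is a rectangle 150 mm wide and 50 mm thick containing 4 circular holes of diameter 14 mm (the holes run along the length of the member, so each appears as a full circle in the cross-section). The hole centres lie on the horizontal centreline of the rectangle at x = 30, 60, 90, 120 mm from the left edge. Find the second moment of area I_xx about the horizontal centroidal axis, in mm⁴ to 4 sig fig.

I_xx ≈ 1.555 × 10⁶ mm⁴

Decompose the section into non-overlapping parts with the origin at the bottom-left of its bounding rectangle.
Plate: 150 × 50, A = 7 500 mm², y = 25 mm, Ī = 1 562 500 mm⁴.
Hole 1 (subtracted): ⌀14, A = 153.938 mm², y = 25 mm, Ī = 1885.74 mm⁴.
Hole 2 (subtracted): ⌀14, A = 153.938 mm², y = 25 mm, Ī = 1885.74 mm⁴.
Hole 3 (subtracted): ⌀14, A = 153.938 mm², y = 25 mm, Ī = 1885.74 mm⁴.
Hole 4 (subtracted): ⌀14, A = 153.938 mm², y = 25 mm, Ī = 1885.74 mm⁴.
By symmetry the centroid is at mid-height, ȳ = 25 mm.
All pieces are centred on the horizontal centroidal axis, so I = ΣĪ (holes subtracted) = 1 554 957 mm⁴.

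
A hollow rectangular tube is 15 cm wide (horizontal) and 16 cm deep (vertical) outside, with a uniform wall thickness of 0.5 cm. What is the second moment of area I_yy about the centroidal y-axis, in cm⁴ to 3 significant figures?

Break the section into simple shapes (no overlaps), measuring from the bottom-left corner of the bounding box.
Outer rectangle: 15 × 16, A = 240 cm², x = 7.5 cm, Ī = 4 500 cm⁴.
Inner void (subtracted): 14 × 15, A = 210 cm², x = 7.5 cm, Ī = 3 430 cm⁴.
By symmetry the centroid is at mid-width, x̄ = 7.5 cm.
All pieces are centred on the centroidal y-axis, so I = ΣĪ (holes subtracted) = 1 070 cm⁴.

I_yy ≈ 1070 cm⁴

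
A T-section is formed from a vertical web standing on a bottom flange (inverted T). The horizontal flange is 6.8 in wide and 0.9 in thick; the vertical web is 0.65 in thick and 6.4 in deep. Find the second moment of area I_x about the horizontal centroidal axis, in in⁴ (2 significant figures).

Split into non-overlapping primitives; take the origin at the lower-left of the bounding box.
Flange: 6.8 × 0.9, A = 6.12 in², y = 0.45 in, Ī = 0.4131 in⁴.
Web: 0.65 × 6.4, A = 4.16 in², y = 4.1 in, Ī = 14.2 in⁴.
Centroid: ȳ = ΣA·y / ΣA = 1.927 in.
Transfer each piece to the horizontal centroidal axis using Ī + A·d² with d = y − 1.927:
  flange: d = -1.477 in → contributes +13.76 in⁴
  web: d = 2.173 in → contributes +33.84 in⁴
Total I = 47.61 in⁴.

I_x ≈ 48 in⁴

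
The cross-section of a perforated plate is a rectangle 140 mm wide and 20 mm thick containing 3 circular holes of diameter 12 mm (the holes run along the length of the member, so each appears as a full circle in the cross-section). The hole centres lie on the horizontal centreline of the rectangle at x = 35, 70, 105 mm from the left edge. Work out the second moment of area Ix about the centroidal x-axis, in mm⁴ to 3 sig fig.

Ix ≈ 9.03 × 10⁴ mm⁴

Split into non-overlapping primitives; take the origin at the lower-left of the bounding box.
Plate: 140 × 20, A = 2 800 mm², y = 10 mm, Ī = 93 333 mm⁴.
Hole 1 (subtracted): ⌀12, A = 113.1 mm², y = 10 mm, Ī = 1017.9 mm⁴.
Hole 2 (subtracted): ⌀12, A = 113.1 mm², y = 10 mm, Ī = 1017.9 mm⁴.
Hole 3 (subtracted): ⌀12, A = 113.1 mm², y = 10 mm, Ī = 1017.9 mm⁴.
By symmetry the centroid is at mid-height, ȳ = 10 mm.
All pieces are centred on the centroidal x-axis, so I = ΣĪ (holes subtracted) = 90 280 mm⁴.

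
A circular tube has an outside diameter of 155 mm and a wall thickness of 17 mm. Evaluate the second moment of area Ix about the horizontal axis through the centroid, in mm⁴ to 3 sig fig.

Ix ≈ 1.78 × 10⁷ mm⁴

Split into non-overlapping primitives; take the origin at the lower-left of the bounding box.
Outer circle: ⌀155, A = 18 869 mm², y = 77.5 mm, Ī = 28 333 269 mm⁴.
Bore (subtracted): ⌀121, A = 11 499 mm², y = 77.5 mm, Ī = 10 522 317 mm⁴.
By symmetry the centroid is at mid-height, ȳ = 77.5 mm.
All pieces are centred on the horizontal axis through the centroid, so I = ΣĪ (holes subtracted) = 17 810 952 mm⁴.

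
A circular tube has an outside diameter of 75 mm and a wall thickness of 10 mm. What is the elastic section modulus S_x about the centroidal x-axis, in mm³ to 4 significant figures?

Split into non-overlapping primitives; take the origin at the lower-left of the bounding box.
Outer circle: ⌀75, A = 4417.86 mm², y = 37.5 mm, Ī = 1 553 156 mm⁴.
Bore (subtracted): ⌀55, A = 2375.83 mm², y = 37.5 mm, Ī = 449 180 mm⁴.
By symmetry the centroid is at mid-height, ȳ = 37.5 mm.
All pieces are centred on the centroidal x-axis, so I = ΣĪ (holes subtracted) = 1 103 975 mm⁴.
Extreme fibre distance c = 37.5 mm; S = I/c = 29439.3 mm³.

S_x ≈ 2.944 × 10⁴ mm³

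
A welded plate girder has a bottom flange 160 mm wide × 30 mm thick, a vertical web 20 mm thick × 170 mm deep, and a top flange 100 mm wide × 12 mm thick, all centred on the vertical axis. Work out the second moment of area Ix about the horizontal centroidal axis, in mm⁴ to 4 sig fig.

Split into non-overlapping primitives; take the origin at the lower-left of the bounding box.
Bottom plate: 160 × 30, A = 4 800 mm², y = 15 mm, Ī = 360 000 mm⁴.
Web plate: 20 × 170, A = 3 400 mm², y = 115 mm, Ī = 8 188 333 mm⁴.
Top plate: 100 × 12, A = 1 200 mm², y = 206 mm, Ī = 14 400 mm⁴.
Centroid: ȳ = ΣA·y / ΣA = 75.5532 mm.
Transfer each piece to the horizontal centroidal axis using Ī + A·d² with d = y − 75.5532:
  bottom plate: d = -60.5532 mm → contributes +17 960 107 mm⁴
  web plate: d = 39.4468 mm → contributes +13 478 906 mm⁴
  top plate: d = 130.447 mm → contributes +20 434 044 mm⁴
Total I = 51 873 057 mm⁴.

Ix ≈ 5.187 × 10⁷ mm⁴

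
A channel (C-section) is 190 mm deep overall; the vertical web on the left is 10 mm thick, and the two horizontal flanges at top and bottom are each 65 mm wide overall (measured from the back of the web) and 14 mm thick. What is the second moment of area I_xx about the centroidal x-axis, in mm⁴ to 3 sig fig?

Break the section into simple shapes (no overlaps), measuring from the bottom-left corner of the bounding box.
Web: 10 × 190, A = 1 900 mm², y = 95 mm, Ī = 5 715 833 mm⁴.
Top flange (beyond web): 55 × 14, A = 770 mm², y = 183 mm, Ī = 12 577 mm⁴.
Bottom flange (beyond web): 55 × 14, A = 770 mm², y = 7 mm, Ī = 12 577 mm⁴.
By symmetry the centroid is at mid-height, ȳ = 95 mm.
Transfer each piece to the centroidal x-axis using Ī + A·d² with d = y − 95:
  web: d = 0 mm → contributes +5 715 833 mm⁴
  top flange (beyond web): d = 88 mm → contributes +5 975 457 mm⁴
  bottom flange (beyond web): d = -88 mm → contributes +5 975 457 mm⁴
Total I = 17 666 747 mm⁴.

I_xx ≈ 1.77 × 10⁷ mm⁴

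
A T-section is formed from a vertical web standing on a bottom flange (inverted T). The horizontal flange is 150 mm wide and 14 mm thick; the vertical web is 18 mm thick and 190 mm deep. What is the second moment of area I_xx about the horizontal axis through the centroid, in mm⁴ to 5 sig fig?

Treat the section as a set of non-overlapping primitives; coordinates are from the bounding-box lower-left.
Flange: 150 × 14, A = 2 100 mm², y = 7 mm, Ī = 34 300 mm⁴.
Web: 18 × 190, A = 3 420 mm², y = 109 mm, Ī = 10 288 500 mm⁴.
Centroid: ȳ = ΣA·y / ΣA = 70.19565 mm.
Transfer each piece to the horizontal axis through the centroid using Ī + A·d² with d = y − 70.19565:
  flange: d = -63.19565 mm → contributes +8 421 050 mm⁴
  web: d = 38.80435 mm → contributes +15 438 259 mm⁴
Total I = 23 859 309 mm⁴.

I_xx ≈ 2.3859 × 10⁷ mm⁴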